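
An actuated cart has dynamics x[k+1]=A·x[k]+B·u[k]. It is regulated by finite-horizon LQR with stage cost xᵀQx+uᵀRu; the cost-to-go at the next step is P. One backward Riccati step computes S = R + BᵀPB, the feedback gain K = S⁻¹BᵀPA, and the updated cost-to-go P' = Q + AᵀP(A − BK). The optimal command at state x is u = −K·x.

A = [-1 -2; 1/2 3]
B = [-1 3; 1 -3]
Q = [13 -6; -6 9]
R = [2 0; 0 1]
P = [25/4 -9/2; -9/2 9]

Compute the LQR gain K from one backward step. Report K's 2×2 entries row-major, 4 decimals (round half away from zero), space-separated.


0.0378 0.1340 -0.2269 -0.8039

BᵀP = [-10.7500 13.5000; 32.2500 -40.5000]
S = R + BᵀPB = [2 0; 0 1] + [24.2500 -72.7500; -72.7500 218.2500] = [26.2500 -72.7500; -72.7500 219.2500]
BᵀPA = [17.5000 62.0000; -52.5000 -186.0000]
K = S⁻¹·BᵀPA = [0.0378 0.1340; -0.2269 -0.8039]
A−BK = [-0.2815 0.5457; -0.2185 0.4543]
AᵀP(A−BK) = [0.4257 -0.5489; -0.5489 2.1696]
P' = Q + AᵀP(A−BK) = [13.4257 -6.5489; -6.5489 11.1696]
tr(P') = 24.5954


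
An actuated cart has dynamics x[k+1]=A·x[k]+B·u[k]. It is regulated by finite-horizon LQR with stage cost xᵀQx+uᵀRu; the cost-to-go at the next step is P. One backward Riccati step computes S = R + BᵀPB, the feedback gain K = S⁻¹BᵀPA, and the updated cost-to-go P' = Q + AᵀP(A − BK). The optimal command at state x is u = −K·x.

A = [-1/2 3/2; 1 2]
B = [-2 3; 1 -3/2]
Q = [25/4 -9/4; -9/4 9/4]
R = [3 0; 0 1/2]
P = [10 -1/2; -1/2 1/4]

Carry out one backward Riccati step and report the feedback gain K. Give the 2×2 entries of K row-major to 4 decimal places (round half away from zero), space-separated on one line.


0.0187 -0.0459 -0.1681 0.4130

BᵀP = [-20.5000 1.2500; 30.7500 -1.8750]
S = R + BᵀPB = [3 0; 0 1/2] + [42.2500 -63.3750; -63.3750 95.0625] = [45.2500 -63.3750; -63.3750 95.5625]
BᵀPA = [11.5000 -28.2500; -17.2500 42.3750]
K = S⁻¹·BᵀPA = [0.0187 -0.0459; -0.1681 0.4130]
A−BK = [0.0417 0.1692; 0.7291 2.6654]
AᵀP(A−BK) = [0.1351 0.4019; 0.4019 1.7030]
P' = Q + AᵀP(A−BK) = [6.3851 -1.8481; -1.8481 3.9530]
tr(P') = 10.3381


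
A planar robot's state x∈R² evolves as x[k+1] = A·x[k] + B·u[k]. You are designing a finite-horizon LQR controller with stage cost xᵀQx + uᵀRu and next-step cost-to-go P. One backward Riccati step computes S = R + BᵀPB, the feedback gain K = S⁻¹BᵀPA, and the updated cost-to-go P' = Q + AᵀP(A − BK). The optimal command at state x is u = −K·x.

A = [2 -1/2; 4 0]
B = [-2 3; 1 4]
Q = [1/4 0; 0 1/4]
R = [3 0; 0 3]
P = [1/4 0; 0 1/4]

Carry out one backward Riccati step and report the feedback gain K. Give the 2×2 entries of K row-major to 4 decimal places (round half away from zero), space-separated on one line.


0.0704 0.0544 0.5984 -0.0376

BᵀP = [-0.5000 0.2500; 0.7500 1.0000]
S = R + BᵀPB = [3 0; 0 3] + [1.2500 -0.5000; -0.5000 6.2500] = [4.2500 -0.5000; -0.5000 9.2500]
BᵀPA = [0.0000 0.2500; 5.5000 -0.3750]
K = S⁻¹·BᵀPA = [0.0704 0.0544; 0.5984 -0.0376]
A−BK = [0.3456 -0.2784; 1.5360 0.0960]
AᵀP(A−BK) = [1.7088 -0.0432; -0.0432 0.0348]
P' = Q + AᵀP(A−BK) = [1.9588 -0.0432; -0.0432 0.2848]
tr(P') = 2.2436


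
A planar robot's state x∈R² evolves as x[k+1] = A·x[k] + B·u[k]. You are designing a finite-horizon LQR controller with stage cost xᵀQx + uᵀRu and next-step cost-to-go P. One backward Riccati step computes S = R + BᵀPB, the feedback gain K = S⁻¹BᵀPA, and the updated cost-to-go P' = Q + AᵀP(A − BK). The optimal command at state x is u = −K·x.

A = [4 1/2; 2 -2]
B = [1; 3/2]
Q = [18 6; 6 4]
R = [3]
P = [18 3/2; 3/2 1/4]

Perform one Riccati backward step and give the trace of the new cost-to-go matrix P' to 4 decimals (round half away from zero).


60.3507

BᵀP = [20.2500 1.8750]
S = R + BᵀPB = [3] + [23.0625] = [26.0625]
BᵀPA = [84.7500 6.3750]
K = S⁻¹·BᵀPA = [3.2518 0.2446]
A−BK = [0.7482 0.2554; -2.8777 -2.3669]
AᵀP(A−BK) = [37.4101 3.7698; 3.7698 0.9406]
P' = Q + AᵀP(A−BK) = [55.4101 9.7698; 9.7698 4.9406]
tr(P') = 60.3507


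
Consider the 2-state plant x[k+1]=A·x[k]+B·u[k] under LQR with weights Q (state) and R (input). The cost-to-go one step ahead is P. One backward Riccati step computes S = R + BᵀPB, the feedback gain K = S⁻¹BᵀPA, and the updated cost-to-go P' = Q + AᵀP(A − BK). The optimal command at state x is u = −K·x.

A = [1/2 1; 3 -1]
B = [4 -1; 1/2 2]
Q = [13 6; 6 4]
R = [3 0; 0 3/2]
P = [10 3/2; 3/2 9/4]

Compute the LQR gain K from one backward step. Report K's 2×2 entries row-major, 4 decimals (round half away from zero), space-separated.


BᵀP = [40.7500 7.1250; -7.0000 3.0000]
S = R + BᵀPB = [3 0; 0 3/2] + [166.5625 -26.5000; -26.5000 13.0000] = [169.5625 -26.5000; -26.5000 14.5000]
BᵀPA = [41.7500 33.6250; 5.5000 -10.0000]
K = S⁻¹·BᵀPA = [0.4276 0.1267; 1.1609 -0.4581]
A−BK = [-0.0497 0.0351; 0.4644 -0.1472]
AᵀP(A−BK) = [3.0108 -0.7709; -0.7709 0.4085]
P' = Q + AᵀP(A−BK) = [16.0108 5.2291; 5.2291 4.4085]
tr(P') = 20.4193

0.4276 0.1267 1.1609 -0.4581


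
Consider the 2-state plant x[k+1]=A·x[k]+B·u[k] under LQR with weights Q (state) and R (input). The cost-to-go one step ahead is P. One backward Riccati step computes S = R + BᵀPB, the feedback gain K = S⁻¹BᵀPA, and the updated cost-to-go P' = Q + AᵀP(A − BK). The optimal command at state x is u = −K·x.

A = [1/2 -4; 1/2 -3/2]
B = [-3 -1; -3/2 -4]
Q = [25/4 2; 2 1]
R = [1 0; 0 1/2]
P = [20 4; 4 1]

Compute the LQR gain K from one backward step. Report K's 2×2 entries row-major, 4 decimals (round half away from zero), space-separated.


BᵀP = [-66.0000 -13.5000; -36.0000 -8.0000]
S = R + BᵀPB = [1 0; 0 1/2] + [218.2500 120.0000; 120.0000 68.0000] = [219.2500 120.0000; 120.0000 68.5000]
BᵀPA = [-39.7500 284.2500; -22.0000 156.0000]
K = S⁻¹·BᵀPA = [-0.1340 1.2142; -0.0865 0.1503]
A−BK = [0.0116 -0.2071; -0.0469 0.9226]
AᵀP(A−BK) = [0.0222 -0.1788; -0.1788 1.6660]
P' = Q + AᵀP(A−BK) = [6.2722 1.8212; 1.8212 2.6660]
tr(P') = 8.9382

-0.1340 1.2142 -0.0865 0.1503


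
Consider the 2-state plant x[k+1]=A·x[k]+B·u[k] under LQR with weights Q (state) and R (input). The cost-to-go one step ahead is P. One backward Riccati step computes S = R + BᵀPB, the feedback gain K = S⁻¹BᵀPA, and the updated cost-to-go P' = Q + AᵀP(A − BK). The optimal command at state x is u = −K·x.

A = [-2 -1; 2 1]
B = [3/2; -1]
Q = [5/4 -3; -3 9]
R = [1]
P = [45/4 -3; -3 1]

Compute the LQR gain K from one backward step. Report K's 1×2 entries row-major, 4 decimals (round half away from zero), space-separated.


BᵀP = [19.8750 -5.5000]
S = R + BᵀPB = [1] + [35.3125] = [36.3125]
BᵀPA = [-50.7500 -25.3750]
K = S⁻¹·BᵀPA = [-1.3976 -0.6988]
A−BK = [0.0964 0.0482; 0.6024 0.3012]
AᵀP(A−BK) = [2.0723 1.0361; 1.0361 0.5181]
P' = Q + AᵀP(A−BK) = [3.3223 -1.9639; -1.9639 9.5181]
tr(P') = 12.8404

-1.3976 -0.6988


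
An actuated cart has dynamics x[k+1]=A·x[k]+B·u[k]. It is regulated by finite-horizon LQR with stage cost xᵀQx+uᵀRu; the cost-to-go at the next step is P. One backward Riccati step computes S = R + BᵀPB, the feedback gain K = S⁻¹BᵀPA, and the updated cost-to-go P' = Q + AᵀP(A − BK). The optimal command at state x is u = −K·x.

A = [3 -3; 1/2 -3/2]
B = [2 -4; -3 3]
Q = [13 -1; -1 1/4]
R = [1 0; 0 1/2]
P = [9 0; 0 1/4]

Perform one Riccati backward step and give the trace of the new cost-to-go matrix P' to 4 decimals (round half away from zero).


17.8447

BᵀP = [18.0000 -0.7500; -36.0000 0.7500]
S = R + BᵀPB = [1 0; 0 1/2] + [38.2500 -74.2500; -74.2500 146.2500] = [39.2500 -74.2500; -74.2500 146.7500]
BᵀPA = [53.6250 -52.8750; -107.6250 106.8750]
K = S⁻¹·BᵀPA = [-0.4929 0.7132; -0.9828 1.0891]
A−BK = [0.0547 -0.0699; 1.9696 -2.6278]
AᵀP(A−BK) = [1.7227 -2.2151; -2.2151 2.8720]
P' = Q + AᵀP(A−BK) = [14.7227 -3.2151; -3.2151 3.1220]
tr(P') = 17.8447


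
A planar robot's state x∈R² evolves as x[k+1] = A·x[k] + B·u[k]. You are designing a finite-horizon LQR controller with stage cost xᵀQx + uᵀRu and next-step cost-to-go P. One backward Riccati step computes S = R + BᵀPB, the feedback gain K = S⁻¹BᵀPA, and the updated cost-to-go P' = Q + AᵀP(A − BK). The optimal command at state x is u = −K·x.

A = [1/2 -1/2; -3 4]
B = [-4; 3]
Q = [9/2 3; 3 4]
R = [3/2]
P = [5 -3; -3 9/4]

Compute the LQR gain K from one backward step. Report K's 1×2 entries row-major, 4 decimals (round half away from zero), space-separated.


BᵀP = [-29.0000 18.7500]
S = R + BᵀPB = [3/2] + [172.2500] = [173.7500]
BᵀPA = [-70.7500 89.5000]
K = S⁻¹·BᵀPA = [-0.4072 0.5151]
A−BK = [-1.1288 1.5604; -1.7784 2.4547]
AᵀP(A−BK) = [1.6910 -2.3061; -2.3061 3.1478]
P' = Q + AᵀP(A−BK) = [6.1910 0.6939; 0.6939 7.1478]
tr(P') = 13.3388

-0.4072 0.5151


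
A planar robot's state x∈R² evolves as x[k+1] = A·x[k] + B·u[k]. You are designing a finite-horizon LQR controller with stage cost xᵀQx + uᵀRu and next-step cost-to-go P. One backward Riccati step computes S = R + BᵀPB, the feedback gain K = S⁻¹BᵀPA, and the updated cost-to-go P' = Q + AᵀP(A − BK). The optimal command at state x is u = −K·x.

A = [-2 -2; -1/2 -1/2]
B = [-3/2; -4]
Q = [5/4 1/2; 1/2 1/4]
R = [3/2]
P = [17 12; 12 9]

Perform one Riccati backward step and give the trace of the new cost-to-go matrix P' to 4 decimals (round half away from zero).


BᵀP = [-73.5000 -54.0000]
S = R + BᵀPB = [3/2] + [326.2500] = [327.7500]
BᵀPA = [174.0000 174.0000]
K = S⁻¹·BᵀPA = [0.5309 0.5309]
A−BK = [-1.2037 -1.2037; 1.6236 1.6236]
AᵀP(A−BK) = [1.8747 1.8747; 1.8747 1.8747]
P' = Q + AᵀP(A−BK) = [3.1247 2.3747; 2.3747 2.1247]
tr(P') = 5.2494

5.2494


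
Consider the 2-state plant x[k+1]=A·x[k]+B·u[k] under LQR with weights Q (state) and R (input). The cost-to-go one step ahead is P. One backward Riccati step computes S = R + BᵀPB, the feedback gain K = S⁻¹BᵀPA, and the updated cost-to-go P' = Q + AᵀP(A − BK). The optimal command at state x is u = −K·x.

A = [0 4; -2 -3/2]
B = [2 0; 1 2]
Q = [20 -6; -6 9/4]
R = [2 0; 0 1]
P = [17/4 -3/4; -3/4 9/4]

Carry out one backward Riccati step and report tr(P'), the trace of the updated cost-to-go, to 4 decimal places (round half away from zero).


BᵀP = [7.7500 0.7500; -1.5000 4.5000]
S = R + BᵀPB = [2 0; 0 1] + [16.2500 1.5000; 1.5000 9.0000] = [18.2500 1.5000; 1.5000 10.0000]
BᵀPA = [-1.5000 29.8750; -9.0000 -12.7500]
K = S⁻¹·BᵀPA = [-0.0083 1.7635; -0.8988 -1.5395]
A−BK = [0.0166 0.4730; -0.1942 -0.1845]
AᵀP(A−BK) = [0.8988 1.5395; 1.5395 9.7483]
P' = Q + AᵀP(A−BK) = [20.8988 -4.4605; -4.4605 11.9983]
tr(P') = 32.8970

32.8970


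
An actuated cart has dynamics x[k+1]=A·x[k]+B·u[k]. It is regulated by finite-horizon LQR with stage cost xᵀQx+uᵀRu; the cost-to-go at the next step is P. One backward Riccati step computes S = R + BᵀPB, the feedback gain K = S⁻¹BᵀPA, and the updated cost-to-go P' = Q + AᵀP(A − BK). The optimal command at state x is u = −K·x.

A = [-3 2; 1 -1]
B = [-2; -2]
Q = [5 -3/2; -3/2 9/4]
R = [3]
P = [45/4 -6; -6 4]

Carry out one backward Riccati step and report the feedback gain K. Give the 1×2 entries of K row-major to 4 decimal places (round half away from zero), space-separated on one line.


BᵀP = [-10.5000 4.0000]
S = R + BᵀPB = [3] + [13.0000] = [16.0000]
BᵀPA = [35.5000 -25.0000]
K = S⁻¹·BᵀPA = [2.2188 -1.5625]
A−BK = [1.4375 -1.1250; 5.4375 -4.1250]
AᵀP(A−BK) = [62.4844 -46.0313; -46.0313 33.9375]
P' = Q + AᵀP(A−BK) = [67.4844 -47.5313; -47.5313 36.1875]
tr(P') = 103.6719

2.2188 -1.5625


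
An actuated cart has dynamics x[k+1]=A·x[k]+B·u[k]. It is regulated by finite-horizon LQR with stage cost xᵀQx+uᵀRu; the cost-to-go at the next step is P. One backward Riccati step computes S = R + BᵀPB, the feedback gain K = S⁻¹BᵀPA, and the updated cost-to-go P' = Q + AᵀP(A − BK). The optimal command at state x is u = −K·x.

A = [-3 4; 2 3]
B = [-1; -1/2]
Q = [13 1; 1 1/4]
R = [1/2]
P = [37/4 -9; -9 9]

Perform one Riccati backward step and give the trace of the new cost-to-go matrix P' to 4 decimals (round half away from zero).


63.2292

BᵀP = [-4.7500 4.5000]
S = R + BᵀPB = [1/2] + [2.5000] = [3.0000]
BᵀPA = [23.2500 -5.5000]
K = S⁻¹·BᵀPA = [7.7500 -1.8333]
A−BK = [4.7500 2.1667; 5.8750 2.0833]
AᵀP(A−BK) = [47.0625 -5.3750; -5.3750 2.9167]
P' = Q + AᵀP(A−BK) = [60.0625 -4.3750; -4.3750 3.1667]
tr(P') = 63.2292


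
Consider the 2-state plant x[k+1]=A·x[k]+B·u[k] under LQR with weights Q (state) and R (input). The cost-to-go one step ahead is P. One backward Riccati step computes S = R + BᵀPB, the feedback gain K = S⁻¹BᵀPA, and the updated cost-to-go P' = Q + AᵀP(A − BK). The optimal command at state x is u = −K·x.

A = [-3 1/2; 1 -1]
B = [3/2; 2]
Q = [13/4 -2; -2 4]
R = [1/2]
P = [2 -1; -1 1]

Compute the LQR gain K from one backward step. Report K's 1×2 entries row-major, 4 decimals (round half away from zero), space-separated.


BᵀP = [1.0000 0.5000]
S = R + BᵀPB = [1/2] + [2.5000] = [3.0000]
BᵀPA = [-2.5000 0.0000]
K = S⁻¹·BᵀPA = [-0.8333 0.0000]
A−BK = [-1.7500 0.5000; 2.6667 -1.0000]
AᵀP(A−BK) = [22.9167 -7.5000; -7.5000 2.5000]
P' = Q + AᵀP(A−BK) = [26.1667 -9.5000; -9.5000 6.5000]
tr(P') = 32.6667

-0.8333 0.0000


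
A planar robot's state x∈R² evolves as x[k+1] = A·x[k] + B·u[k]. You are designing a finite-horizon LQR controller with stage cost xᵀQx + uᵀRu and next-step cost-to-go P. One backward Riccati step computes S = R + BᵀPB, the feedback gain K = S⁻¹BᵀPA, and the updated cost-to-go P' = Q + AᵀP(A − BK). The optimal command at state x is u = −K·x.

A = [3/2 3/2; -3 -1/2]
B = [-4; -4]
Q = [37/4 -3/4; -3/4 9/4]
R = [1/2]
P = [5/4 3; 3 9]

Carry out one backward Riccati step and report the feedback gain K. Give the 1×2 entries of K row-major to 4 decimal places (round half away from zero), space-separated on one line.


BᵀP = [-17.0000 -48.0000]
S = R + BᵀPB = [1/2] + [260.0000] = [260.5000]
BᵀPA = [118.5000 -1.5000]
K = S⁻¹·BᵀPA = [0.4549 -0.0058]
A−BK = [3.3196 1.4770; -1.1804 -0.5230]
AᵀP(A−BK) = [2.9075 1.2448; 1.2448 0.5539]
P' = Q + AᵀP(A−BK) = [12.1575 0.4948; 0.4948 2.8039]
tr(P') = 14.9614

0.4549 -0.0058


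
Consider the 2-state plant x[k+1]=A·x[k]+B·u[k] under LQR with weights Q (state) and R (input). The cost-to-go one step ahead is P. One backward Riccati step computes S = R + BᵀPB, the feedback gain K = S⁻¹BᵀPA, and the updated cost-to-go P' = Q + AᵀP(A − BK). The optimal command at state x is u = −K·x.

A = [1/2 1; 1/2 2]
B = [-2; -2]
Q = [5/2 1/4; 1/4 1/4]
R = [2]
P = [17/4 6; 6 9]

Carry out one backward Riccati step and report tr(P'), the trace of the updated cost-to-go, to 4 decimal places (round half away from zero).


BᵀP = [-20.5000 -30.0000]
S = R + BᵀPB = [2] + [101.0000] = [103.0000]
BᵀPA = [-25.2500 -80.5000]
K = S⁻¹·BᵀPA = [-0.2451 -0.7816]
A−BK = [0.0097 -0.5631; 0.0097 0.4369]
AᵀP(A−BK) = [0.1226 0.3908; 0.3908 1.3350]
P' = Q + AᵀP(A−BK) = [2.6226 0.6408; 0.6408 1.5850]
tr(P') = 4.2075

4.2075


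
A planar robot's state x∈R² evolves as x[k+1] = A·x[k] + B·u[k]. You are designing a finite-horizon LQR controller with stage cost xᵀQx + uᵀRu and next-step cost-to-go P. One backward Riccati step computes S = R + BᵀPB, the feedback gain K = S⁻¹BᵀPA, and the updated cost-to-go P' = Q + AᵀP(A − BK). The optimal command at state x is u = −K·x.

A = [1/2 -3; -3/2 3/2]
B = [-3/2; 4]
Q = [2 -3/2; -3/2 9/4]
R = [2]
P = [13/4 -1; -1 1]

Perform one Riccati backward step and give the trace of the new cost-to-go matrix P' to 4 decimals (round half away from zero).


12.4016

BᵀP = [-8.8750 5.5000]
S = R + BᵀPB = [2] + [35.3125] = [37.3125]
BᵀPA = [-12.6875 34.8750]
K = S⁻¹·BᵀPA = [-0.3400 0.9347]
A−BK = [-0.0101 -1.5980; -0.1399 -2.2387]
AᵀP(A−BK) = [0.2483 -0.5163; -0.5163 7.9033]
P' = Q + AᵀP(A−BK) = [2.2483 -2.0163; -2.0163 10.1533]
tr(P') = 12.4016


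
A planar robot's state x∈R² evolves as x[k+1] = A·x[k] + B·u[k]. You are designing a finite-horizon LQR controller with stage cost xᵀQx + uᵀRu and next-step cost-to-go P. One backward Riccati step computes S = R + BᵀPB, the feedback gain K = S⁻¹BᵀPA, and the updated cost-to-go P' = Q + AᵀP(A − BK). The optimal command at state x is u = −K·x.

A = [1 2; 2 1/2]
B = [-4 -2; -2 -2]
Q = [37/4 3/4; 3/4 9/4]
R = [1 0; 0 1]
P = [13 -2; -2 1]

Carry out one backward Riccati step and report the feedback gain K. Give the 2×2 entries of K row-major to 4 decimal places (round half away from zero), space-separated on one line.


0.0986 -0.5507 -0.6411 0.0795

BᵀP = [-48.0000 6.0000; -22.0000 2.0000]
S = R + BᵀPB = [1 0; 0 1] + [180.0000 84.0000; 84.0000 40.0000] = [181.0000 84.0000; 84.0000 41.0000]
BᵀPA = [-36.0000 -93.0000; -18.0000 -43.0000]
K = S⁻¹·BᵀPA = [0.0986 -0.5507; -0.6411 0.0795]
A−BK = [0.1123 -0.0438; 0.9151 -0.4425]
AᵀP(A−BK) = [1.0110 -0.3945; -0.3945 0.4527]
P' = Q + AᵀP(A−BK) = [10.2610 0.3555; 0.3555 2.7027]
tr(P') = 12.9637


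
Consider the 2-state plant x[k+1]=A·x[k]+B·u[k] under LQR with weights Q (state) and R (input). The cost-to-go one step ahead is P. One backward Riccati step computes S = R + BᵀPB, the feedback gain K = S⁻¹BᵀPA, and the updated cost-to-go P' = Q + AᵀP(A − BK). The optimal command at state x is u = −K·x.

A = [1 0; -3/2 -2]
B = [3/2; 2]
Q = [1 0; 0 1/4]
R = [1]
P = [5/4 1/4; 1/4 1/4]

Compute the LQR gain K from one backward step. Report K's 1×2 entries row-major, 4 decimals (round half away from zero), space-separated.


BᵀP = [2.3750 0.8750]
S = R + BᵀPB = [1] + [5.3125] = [6.3125]
BᵀPA = [1.0625 -1.7500]
K = S⁻¹·BᵀPA = [0.1683 -0.2772]
A−BK = [0.7475 0.4158; -1.8366 -1.4455]
AᵀP(A−BK) = [0.8837 0.5446; 0.5446 0.5149]
P' = Q + AᵀP(A−BK) = [1.8837 0.5446; 0.5446 0.7649]
tr(P') = 2.6485

0.1683 -0.2772


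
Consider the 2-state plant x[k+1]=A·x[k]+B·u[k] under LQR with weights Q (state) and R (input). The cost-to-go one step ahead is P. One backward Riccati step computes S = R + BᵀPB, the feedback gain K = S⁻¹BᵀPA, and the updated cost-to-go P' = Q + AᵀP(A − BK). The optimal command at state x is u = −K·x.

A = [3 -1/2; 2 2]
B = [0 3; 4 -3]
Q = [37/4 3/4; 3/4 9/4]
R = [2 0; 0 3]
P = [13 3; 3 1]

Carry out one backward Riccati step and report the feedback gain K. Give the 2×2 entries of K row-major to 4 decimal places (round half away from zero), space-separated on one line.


1.1008 0.2868 1.0078 -0.1318

BᵀP = [12.0000 4.0000; 30.0000 6.0000]
S = R + BᵀPB = [2 0; 0 3] + [16.0000 24.0000; 24.0000 72.0000] = [18.0000 24.0000; 24.0000 75.0000]
BᵀPA = [44.0000 2.0000; 102.0000 -3.0000]
K = S⁻¹·BᵀPA = [1.1008 0.2868; 1.0078 -0.1318]
A−BK = [-0.0233 -0.1047; 0.6202 0.4574]
AᵀP(A−BK) = [5.7752 0.3217; 0.3217 0.2810]
P' = Q + AᵀP(A−BK) = [15.0252 1.0717; 1.0717 2.5310]
tr(P') = 17.5562


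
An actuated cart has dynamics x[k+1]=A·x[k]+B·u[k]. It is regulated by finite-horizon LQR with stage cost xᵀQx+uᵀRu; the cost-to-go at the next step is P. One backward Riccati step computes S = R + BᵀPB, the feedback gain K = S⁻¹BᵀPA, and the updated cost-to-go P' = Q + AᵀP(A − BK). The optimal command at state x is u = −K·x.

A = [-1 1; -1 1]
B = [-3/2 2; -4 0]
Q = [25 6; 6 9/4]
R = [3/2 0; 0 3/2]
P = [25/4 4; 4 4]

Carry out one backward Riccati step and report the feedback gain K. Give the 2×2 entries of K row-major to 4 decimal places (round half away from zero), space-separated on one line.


BᵀP = [-25.3750 -22.0000; 12.5000 8.0000]
S = R + BᵀPB = [3/2 0; 0 3/2] + [126.0625 -50.7500; -50.7500 25.0000] = [127.5625 -50.7500; -50.7500 26.5000]
BᵀPA = [47.3750 -47.3750; -20.5000 20.5000]
K = S⁻¹·BᵀPA = [0.2672 -0.2672; -0.2619 0.2619]
A−BK = [-0.0755 0.0755; 0.0688 -0.0688]
AᵀP(A−BK) = [0.2229 -0.2229; -0.2229 0.2229]
P' = Q + AᵀP(A−BK) = [25.2229 5.7771; 5.7771 2.4729]
tr(P') = 27.6959

0.2672 -0.2672 -0.2619 0.2619


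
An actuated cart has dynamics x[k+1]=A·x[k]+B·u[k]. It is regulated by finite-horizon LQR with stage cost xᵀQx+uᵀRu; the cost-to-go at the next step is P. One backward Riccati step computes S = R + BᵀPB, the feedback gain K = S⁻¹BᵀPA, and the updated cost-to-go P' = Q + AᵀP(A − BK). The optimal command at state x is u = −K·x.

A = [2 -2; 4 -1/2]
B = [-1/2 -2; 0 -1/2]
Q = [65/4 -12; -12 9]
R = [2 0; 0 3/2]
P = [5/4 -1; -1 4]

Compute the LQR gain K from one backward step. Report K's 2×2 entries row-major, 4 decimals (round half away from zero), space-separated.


0.6933 0.1280 -0.8533 0.7040

BᵀP = [-0.6250 0.5000; -2.0000 0.0000]
S = R + BᵀPB = [2 0; 0 3/2] + [0.3125 1.0000; 1.0000 4.0000] = [2.3125 1.0000; 1.0000 5.5000]
BᵀPA = [0.7500 1.0000; -4.0000 4.0000]
K = S⁻¹·BᵀPA = [0.6933 0.1280; -0.8533 0.7040]
A−BK = [0.6400 -0.5280; 3.5733 -0.1480]
AᵀP(A−BK) = [49.0667 -1.2800; -1.2800 1.0560]
P' = Q + AᵀP(A−BK) = [65.3167 -13.2800; -13.2800 10.0560]
tr(P') = 75.3727


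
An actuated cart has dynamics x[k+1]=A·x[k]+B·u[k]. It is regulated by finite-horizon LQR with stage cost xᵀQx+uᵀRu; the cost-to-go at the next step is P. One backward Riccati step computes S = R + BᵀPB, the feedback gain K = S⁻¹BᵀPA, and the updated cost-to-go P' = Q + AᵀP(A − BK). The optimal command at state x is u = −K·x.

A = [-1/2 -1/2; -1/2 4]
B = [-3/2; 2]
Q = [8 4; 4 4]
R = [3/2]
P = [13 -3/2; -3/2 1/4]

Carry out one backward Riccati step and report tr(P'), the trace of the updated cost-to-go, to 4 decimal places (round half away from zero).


BᵀP = [-22.5000 2.7500]
S = R + BᵀPB = [3/2] + [39.2500] = [40.7500]
BᵀPA = [9.8750 22.2500]
K = S⁻¹·BᵀPA = [0.2423 0.5460]
A−BK = [-0.1365 0.3190; -0.9847 2.9080]
AᵀP(A−BK) = [0.1695 -0.0169; -0.0169 1.1012]
P' = Q + AᵀP(A−BK) = [8.1695 3.9831; 3.9831 5.1012]
tr(P') = 13.2707

13.2707


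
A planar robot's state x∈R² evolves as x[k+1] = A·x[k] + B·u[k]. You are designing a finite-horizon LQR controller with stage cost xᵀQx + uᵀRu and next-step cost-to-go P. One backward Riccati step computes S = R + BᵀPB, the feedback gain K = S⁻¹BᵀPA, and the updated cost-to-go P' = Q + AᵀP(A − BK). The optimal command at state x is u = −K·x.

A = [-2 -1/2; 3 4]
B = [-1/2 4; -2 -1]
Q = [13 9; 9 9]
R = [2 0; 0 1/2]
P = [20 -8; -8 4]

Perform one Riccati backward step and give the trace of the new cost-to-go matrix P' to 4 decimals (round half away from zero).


BᵀP = [6.0000 -4.0000; 88.0000 -36.0000]
S = R + BᵀPB = [2 0; 0 1/2] + [5.0000 28.0000; 28.0000 388.0000] = [7.0000 28.0000; 28.0000 388.5000]
BᵀPA = [-24.0000 -19.0000; -284.0000 -188.0000]
K = S⁻¹·BᵀPA = [-0.7089 -1.0940; -0.6799 -0.4051]
A−BK = [0.3653 0.5732; 0.9024 1.4069]
AᵀP(A−BK) = [1.8879 2.7052; 2.7052 4.0615]
P' = Q + AᵀP(A−BK) = [14.8879 11.7052; 11.7052 13.0615]
tr(P') = 27.9494

27.9494


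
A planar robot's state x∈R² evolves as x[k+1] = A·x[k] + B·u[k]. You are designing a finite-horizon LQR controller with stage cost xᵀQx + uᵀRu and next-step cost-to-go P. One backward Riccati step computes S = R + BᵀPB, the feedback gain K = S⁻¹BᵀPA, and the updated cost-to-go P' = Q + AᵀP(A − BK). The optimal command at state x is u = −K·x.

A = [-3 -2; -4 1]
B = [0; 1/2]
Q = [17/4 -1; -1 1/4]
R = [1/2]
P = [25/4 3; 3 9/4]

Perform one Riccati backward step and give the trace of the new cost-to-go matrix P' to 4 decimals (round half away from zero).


BᵀP = [1.5000 1.1250]
S = R + BᵀPB = [1/2] + [0.5625] = [1.0625]
BᵀPA = [-9.0000 -1.8750]
K = S⁻¹·BᵀPA = [-8.4706 -1.7647]
A−BK = [-3.0000 -2.0000; 0.2353 1.8824]
AᵀP(A−BK) = [88.0147 27.6176; 27.6176 11.9412]
P' = Q + AᵀP(A−BK) = [92.2647 26.6176; 26.6176 12.1912]
tr(P') = 104.4559

104.4559


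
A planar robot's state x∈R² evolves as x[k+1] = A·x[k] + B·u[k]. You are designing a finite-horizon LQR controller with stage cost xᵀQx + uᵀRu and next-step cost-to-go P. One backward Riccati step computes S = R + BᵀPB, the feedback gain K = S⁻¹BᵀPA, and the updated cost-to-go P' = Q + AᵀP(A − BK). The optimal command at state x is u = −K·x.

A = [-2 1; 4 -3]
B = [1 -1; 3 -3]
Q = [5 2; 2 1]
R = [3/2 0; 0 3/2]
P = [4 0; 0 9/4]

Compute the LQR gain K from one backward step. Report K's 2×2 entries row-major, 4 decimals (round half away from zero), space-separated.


BᵀP = [4.0000 6.7500; -4.0000 -6.7500]
S = R + BᵀPB = [3/2 0; 0 3/2] + [24.2500 -24.2500; -24.2500 24.2500] = [25.7500 -24.2500; -24.2500 25.7500]
BᵀPA = [19.0000 -16.2500; -19.0000 16.2500]
K = S⁻¹·BᵀPA = [0.3800 -0.3250; -0.3800 0.3250]
A−BK = [-2.7600 1.6500; 1.7200 -1.0500]
AᵀP(A−BK) = [37.5600 -22.6500; -22.6500 13.6875]
P' = Q + AᵀP(A−BK) = [42.5600 -20.6500; -20.6500 14.6875]
tr(P') = 57.2475

0.3800 -0.3250 -0.3800 0.3250


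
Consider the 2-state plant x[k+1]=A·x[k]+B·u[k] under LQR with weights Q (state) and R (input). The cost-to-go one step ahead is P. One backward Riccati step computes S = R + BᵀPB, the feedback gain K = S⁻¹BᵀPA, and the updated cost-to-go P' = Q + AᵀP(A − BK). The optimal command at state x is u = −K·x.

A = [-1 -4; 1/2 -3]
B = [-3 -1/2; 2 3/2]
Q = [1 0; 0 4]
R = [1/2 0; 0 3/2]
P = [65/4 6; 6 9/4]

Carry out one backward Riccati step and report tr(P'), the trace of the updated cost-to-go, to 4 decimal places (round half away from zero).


9.4246

BᵀP = [-36.7500 -13.5000; 0.8750 0.3750]
S = R + BᵀPB = [1/2 0; 0 3/2] + [83.2500 -1.8750; -1.8750 0.1250] = [83.7500 -1.8750; -1.8750 1.6250]
BᵀPA = [30.0000 187.5000; -0.6875 -4.6250]
K = S⁻¹·BᵀPA = [0.3580 2.2328; -0.0100 -0.2699]
A−BK = [0.0689 2.5633; -0.2009 -7.0607]
AᵀP(A−BK) = [0.0661 0.4565; 0.4565 4.3586]
P' = Q + AᵀP(A−BK) = [1.0661 0.4565; 0.4565 8.3586]
tr(P') = 9.4246


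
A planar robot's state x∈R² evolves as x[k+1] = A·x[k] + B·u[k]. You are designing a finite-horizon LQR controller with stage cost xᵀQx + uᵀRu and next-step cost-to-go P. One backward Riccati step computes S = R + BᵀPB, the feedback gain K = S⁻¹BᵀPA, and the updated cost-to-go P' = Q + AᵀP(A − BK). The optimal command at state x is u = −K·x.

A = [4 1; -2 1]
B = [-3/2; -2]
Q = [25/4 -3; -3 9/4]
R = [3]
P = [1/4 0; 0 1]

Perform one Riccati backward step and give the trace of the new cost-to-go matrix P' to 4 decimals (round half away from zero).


BᵀP = [-0.3750 -2.0000]
S = R + BᵀPB = [3] + [4.5625] = [7.5625]
BᵀPA = [2.5000 -2.3750]
K = S⁻¹·BᵀPA = [0.3306 -0.3140]
A−BK = [4.4959 0.5289; -1.3388 0.3719]
AᵀP(A−BK) = [7.1736 -0.2149; -0.2149 0.5041]
P' = Q + AᵀP(A−BK) = [13.4236 -3.2149; -3.2149 2.7541]
tr(P') = 16.1777

16.1777


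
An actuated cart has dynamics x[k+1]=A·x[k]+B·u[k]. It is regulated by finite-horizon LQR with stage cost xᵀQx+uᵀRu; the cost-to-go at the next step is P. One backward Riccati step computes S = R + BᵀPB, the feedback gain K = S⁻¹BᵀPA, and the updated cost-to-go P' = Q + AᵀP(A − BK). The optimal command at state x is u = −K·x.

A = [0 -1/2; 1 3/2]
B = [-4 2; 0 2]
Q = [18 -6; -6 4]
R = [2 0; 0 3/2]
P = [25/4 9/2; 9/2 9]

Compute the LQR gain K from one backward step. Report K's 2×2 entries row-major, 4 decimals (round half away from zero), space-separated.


0.2071 0.4263 0.4549 0.6743

BᵀP = [-25.0000 -18.0000; 21.5000 27.0000]
S = R + BᵀPB = [2 0; 0 3/2] + [100.0000 -86.0000; -86.0000 97.0000] = [102.0000 -86.0000; -86.0000 98.5000]
BᵀPA = [-18.0000 -14.5000; 27.0000 29.7500]
K = S⁻¹·BᵀPA = [0.2071 0.4263; 0.4549 0.6743]
A−BK = [-0.0815 -0.1432; 0.0902 0.1515]
AᵀP(A−BK) = [0.4447 0.7189; 0.7189 1.1849]
P' = Q + AᵀP(A−BK) = [18.4447 -5.2811; -5.2811 5.1849]
tr(P') = 23.6296


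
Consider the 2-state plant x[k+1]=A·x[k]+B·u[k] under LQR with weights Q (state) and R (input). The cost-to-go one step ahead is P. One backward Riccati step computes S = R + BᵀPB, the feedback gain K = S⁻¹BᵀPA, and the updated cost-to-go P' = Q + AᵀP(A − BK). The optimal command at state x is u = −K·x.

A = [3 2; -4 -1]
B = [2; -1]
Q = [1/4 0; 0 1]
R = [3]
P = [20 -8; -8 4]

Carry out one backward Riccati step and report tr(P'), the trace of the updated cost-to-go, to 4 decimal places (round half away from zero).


18.5273

BᵀP = [48.0000 -20.0000]
S = R + BᵀPB = [3] + [116.0000] = [119.0000]
BᵀPA = [224.0000 116.0000]
K = S⁻¹·BᵀPA = [1.8824 0.9748]
A−BK = [-0.7647 0.0504; -2.1176 -0.0252]
AᵀP(A−BK) = [14.3529 5.6471; 5.6471 2.9244]
P' = Q + AᵀP(A−BK) = [14.6029 5.6471; 5.6471 3.9244]
tr(P') = 18.5273


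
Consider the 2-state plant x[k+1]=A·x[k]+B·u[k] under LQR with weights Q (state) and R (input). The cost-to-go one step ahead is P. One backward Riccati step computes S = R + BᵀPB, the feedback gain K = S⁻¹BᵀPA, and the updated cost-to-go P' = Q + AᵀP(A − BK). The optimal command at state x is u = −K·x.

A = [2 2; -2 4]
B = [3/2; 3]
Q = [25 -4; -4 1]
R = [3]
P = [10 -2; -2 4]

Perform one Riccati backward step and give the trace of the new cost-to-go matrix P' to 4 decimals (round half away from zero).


102.9655

BᵀP = [9.0000 9.0000]
S = R + BᵀPB = [3] + [40.5000] = [43.5000]
BᵀPA = [0.0000 54.0000]
K = S⁻¹·BᵀPA = [0.0000 1.2414]
A−BK = [2.0000 0.1379; -2.0000 0.2759]
AᵀP(A−BK) = [72.0000 0.0000; 0.0000 4.9655]
P' = Q + AᵀP(A−BK) = [97.0000 -4.0000; -4.0000 5.9655]
tr(P') = 102.9655


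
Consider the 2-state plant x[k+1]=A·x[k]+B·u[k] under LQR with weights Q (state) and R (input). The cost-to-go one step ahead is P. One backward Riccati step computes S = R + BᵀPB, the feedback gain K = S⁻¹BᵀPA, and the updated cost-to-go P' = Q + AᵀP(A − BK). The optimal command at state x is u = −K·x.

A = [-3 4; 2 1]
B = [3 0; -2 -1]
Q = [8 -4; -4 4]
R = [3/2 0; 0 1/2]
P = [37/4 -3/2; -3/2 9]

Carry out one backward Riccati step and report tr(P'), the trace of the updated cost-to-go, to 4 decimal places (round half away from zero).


BᵀP = [30.7500 -22.5000; 1.5000 -9.0000]
S = R + BᵀPB = [3/2 0; 0 1/2] + [137.2500 22.5000; 22.5000 9.0000] = [138.7500 22.5000; 22.5000 9.5000]
BᵀPA = [-137.2500 100.5000; -22.5000 -3.0000]
K = S⁻¹·BᵀPA = [-0.9824 1.2591; -0.0416 -3.2979]
A−BK = [-0.0527 0.2226; -0.0065 0.2203]
AᵀP(A−BK) = [1.4737 -1.8887; -1.8887 8.5644]
P' = Q + AᵀP(A−BK) = [9.4737 -5.8887; -5.8887 12.5644]
tr(P') = 22.0381

22.0381


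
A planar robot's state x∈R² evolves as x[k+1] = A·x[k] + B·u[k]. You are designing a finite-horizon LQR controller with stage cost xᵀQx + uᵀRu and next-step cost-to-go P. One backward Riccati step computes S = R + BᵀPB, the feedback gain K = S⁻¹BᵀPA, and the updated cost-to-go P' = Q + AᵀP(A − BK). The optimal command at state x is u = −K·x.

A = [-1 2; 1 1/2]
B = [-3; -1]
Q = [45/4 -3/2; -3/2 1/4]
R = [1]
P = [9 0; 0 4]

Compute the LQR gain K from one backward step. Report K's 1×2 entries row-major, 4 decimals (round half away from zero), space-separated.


BᵀP = [-27.0000 -4.0000]
S = R + BᵀPB = [1] + [85.0000] = [86.0000]
BᵀPA = [23.0000 -56.0000]
K = S⁻¹·BᵀPA = [0.2674 -0.6512]
A−BK = [-0.1977 0.0465; 1.2674 -0.1512]
AᵀP(A−BK) = [6.8488 -1.0233; -1.0233 0.5349]
P' = Q + AᵀP(A−BK) = [18.0988 -2.5233; -2.5233 0.7849]
tr(P') = 18.8837

0.2674 -0.6512


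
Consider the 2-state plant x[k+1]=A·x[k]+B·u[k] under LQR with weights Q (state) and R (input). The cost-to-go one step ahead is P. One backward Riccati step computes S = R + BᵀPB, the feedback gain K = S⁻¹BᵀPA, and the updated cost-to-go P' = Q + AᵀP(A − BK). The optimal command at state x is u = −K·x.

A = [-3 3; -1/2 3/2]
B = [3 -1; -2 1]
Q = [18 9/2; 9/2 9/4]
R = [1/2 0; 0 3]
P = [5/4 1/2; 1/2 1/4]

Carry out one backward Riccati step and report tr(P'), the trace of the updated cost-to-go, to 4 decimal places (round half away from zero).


BᵀP = [2.7500 1.0000; -0.7500 -0.2500]
S = R + BᵀPB = [1/2 0; 0 3] + [6.2500 -1.7500; -1.7500 0.5000] = [6.7500 -1.7500; -1.7500 3.5000]
BᵀPA = [-8.7500 9.7500; 2.3750 -2.6250]
K = S⁻¹·BᵀPA = [-1.2872 1.4362; 0.0350 -0.0319]
A−BK = [0.8967 -1.3404; -3.1094 4.4043]
AᵀP(A−BK) = [1.4662 -1.7952; -1.7952 2.2261]
P' = Q + AᵀP(A−BK) = [19.4662 2.7048; 2.7048 4.4761]
tr(P') = 23.9422

23.9422


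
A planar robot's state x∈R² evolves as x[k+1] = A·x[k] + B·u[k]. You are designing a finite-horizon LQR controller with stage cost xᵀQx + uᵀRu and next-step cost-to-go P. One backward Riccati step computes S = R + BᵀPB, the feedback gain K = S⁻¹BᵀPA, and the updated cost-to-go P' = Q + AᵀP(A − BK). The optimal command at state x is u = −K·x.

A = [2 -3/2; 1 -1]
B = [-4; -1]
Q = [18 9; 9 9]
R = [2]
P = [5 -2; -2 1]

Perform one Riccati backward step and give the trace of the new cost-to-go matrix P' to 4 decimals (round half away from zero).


BᵀP = [-18.0000 7.0000]
S = R + BᵀPB = [2] + [65.0000] = [67.0000]
BᵀPA = [-29.0000 20.0000]
K = S⁻¹·BᵀPA = [-0.4328 0.2985]
A−BK = [0.2687 -0.3060; 0.5672 -0.7015]
AᵀP(A−BK) = [0.4478 -0.3433; -0.3433 0.2799]
P' = Q + AᵀP(A−BK) = [18.4478 8.6567; 8.6567 9.2799]
tr(P') = 27.7276

27.7276


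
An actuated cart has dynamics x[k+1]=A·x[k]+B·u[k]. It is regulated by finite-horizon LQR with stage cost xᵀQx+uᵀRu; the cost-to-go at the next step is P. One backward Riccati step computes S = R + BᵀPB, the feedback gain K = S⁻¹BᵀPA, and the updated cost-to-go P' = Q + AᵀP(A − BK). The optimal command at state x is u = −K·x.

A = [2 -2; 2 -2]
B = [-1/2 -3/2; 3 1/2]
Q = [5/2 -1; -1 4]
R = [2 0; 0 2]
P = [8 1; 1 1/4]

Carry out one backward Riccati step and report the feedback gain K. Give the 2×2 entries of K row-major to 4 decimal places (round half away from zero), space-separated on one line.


0.2427 -0.2427 -1.4085 1.4085

BᵀP = [-1.0000 0.2500; -11.5000 -1.3750]
S = R + BᵀPB = [2 0; 0 2] + [1.2500 1.6250; 1.6250 16.5625] = [3.2500 1.6250; 1.6250 18.5625]
BᵀPA = [-1.5000 1.5000; -25.7500 25.7500]
K = S⁻¹·BᵀPA = [0.2427 -0.2427; -1.4085 1.4085]
A−BK = [0.0087 -0.0087; 1.9762 -1.9762]
AᵀP(A−BK) = [5.0964 -5.0964; -5.0964 5.0964]
P' = Q + AᵀP(A−BK) = [7.5964 -6.0964; -6.0964 9.0964]
tr(P') = 16.6928


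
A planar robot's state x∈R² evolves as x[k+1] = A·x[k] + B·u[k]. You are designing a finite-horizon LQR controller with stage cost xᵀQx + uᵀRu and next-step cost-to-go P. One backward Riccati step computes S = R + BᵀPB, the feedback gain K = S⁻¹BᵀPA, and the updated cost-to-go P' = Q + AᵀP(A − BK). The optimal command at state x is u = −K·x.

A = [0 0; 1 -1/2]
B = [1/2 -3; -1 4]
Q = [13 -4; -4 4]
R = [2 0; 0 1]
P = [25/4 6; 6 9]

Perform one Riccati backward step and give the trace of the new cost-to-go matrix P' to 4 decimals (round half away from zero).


20.4775

BᵀP = [-2.8750 -6.0000; 5.2500 18.0000]
S = R + BᵀPB = [2 0; 0 1] + [4.5625 -15.3750; -15.3750 56.2500] = [6.5625 -15.3750; -15.3750 57.2500]
BᵀPA = [-6.0000 3.0000; 18.0000 -9.0000]
K = S⁻¹·BᵀPA = [-0.4791 0.2396; 0.1857 -0.0929]
A−BK = [0.7968 -0.3984; -0.2221 0.1110]
AᵀP(A−BK) = [2.7820 -1.3910; -1.3910 0.6955]
P' = Q + AᵀP(A−BK) = [15.7820 -5.3910; -5.3910 4.6955]
tr(P') = 20.4775


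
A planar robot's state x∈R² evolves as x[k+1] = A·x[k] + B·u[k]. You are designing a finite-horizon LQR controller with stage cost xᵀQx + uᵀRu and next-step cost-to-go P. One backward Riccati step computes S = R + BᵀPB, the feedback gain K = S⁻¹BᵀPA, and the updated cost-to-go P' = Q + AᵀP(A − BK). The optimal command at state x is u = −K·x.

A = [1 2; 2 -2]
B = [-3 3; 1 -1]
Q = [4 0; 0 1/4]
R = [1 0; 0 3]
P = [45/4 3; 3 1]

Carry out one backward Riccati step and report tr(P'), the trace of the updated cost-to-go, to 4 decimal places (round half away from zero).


6.4316

BᵀP = [-30.7500 -8.0000; 30.7500 8.0000]
S = R + BᵀPB = [1 0; 0 3] + [84.2500 -84.2500; -84.2500 84.2500] = [85.2500 -84.2500; -84.2500 87.2500]
BᵀPA = [-46.7500 -45.5000; 46.7500 45.5000]
K = S⁻¹·BᵀPA = [-0.4125 -0.4015; 0.1375 0.1338]
A−BK = [-0.6500 0.3941; 2.5500 -1.4647]
AᵀP(A−BK) = [1.5375 -0.5250; -0.5250 0.6441]
P' = Q + AᵀP(A−BK) = [5.5375 -0.5250; -0.5250 0.8941]
tr(P') = 6.4316


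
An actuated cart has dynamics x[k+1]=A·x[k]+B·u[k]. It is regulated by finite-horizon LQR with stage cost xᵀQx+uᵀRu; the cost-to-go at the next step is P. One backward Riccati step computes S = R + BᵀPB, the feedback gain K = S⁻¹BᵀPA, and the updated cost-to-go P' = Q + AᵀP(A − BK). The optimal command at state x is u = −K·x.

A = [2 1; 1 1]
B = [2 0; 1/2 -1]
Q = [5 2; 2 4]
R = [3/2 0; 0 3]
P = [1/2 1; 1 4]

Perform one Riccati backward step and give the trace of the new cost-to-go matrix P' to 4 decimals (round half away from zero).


12.1017

BᵀP = [1.5000 4.0000; -1.0000 -4.0000]
S = R + BᵀPB = [3/2 0; 0 3] + [5.0000 -4.0000; -4.0000 4.0000] = [6.5000 -4.0000; -4.0000 7.0000]
BᵀPA = [7.0000 5.5000; -6.0000 -5.0000]
K = S⁻¹·BᵀPA = [0.8475 0.6271; -0.3729 -0.3559]
A−BK = [0.3051 -0.2542; 0.2034 0.3305]
AᵀP(A−BK) = [1.8305 1.4746; 1.4746 1.2712]
P' = Q + AᵀP(A−BK) = [6.8305 3.4746; 3.4746 5.2712]
tr(P') = 12.1017


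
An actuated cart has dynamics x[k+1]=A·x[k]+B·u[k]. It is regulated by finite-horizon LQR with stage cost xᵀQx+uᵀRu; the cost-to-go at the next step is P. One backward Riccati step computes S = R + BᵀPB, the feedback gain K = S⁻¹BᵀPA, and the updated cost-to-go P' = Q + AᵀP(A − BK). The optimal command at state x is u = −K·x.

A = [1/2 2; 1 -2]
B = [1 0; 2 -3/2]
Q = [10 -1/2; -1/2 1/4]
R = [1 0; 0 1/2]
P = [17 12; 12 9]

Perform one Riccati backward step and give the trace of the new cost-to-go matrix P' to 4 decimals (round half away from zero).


BᵀP = [41.0000 30.0000; -18.0000 -13.5000]
S = R + BᵀPB = [1 0; 0 1/2] + [101.0000 -45.0000; -45.0000 20.2500] = [102.0000 -45.0000; -45.0000 20.7500]
BᵀPA = [50.5000 22.0000; -22.5000 -9.0000]
K = S⁻¹·BᵀPA = [0.3866 0.5628; -0.2459 0.7869]
A−BK = [0.1134 1.4372; -0.1421 -1.9454]
AᵀP(A−BK) = [0.1933 0.2814; 0.2814 2.6995]
P' = Q + AᵀP(A−BK) = [10.1933 -0.2186; -0.2186 2.9495]
tr(P') = 13.1428

13.1428


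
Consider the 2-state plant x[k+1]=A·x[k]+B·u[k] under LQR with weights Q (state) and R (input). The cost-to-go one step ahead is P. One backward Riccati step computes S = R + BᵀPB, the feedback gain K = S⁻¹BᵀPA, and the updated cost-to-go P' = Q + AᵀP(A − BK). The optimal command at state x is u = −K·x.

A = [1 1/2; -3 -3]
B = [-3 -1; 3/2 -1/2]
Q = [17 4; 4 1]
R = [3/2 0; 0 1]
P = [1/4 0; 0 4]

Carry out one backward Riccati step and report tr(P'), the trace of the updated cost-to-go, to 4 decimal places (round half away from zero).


29.3016

BᵀP = [-0.7500 6.0000; -0.2500 -2.0000]
S = R + BᵀPB = [3/2 0; 0 1] + [11.2500 -2.2500; -2.2500 1.2500] = [12.7500 -2.2500; -2.2500 2.2500]
BᵀPA = [-18.7500 -18.3750; 5.7500 5.8750]
K = S⁻¹·BᵀPA = [-1.2381 -1.1905; 1.3175 1.4206]
A−BK = [-1.3968 -1.6508; -0.4841 -0.5040]
AᵀP(A−BK) = [5.4603 5.6349; 5.6349 5.8413]
P' = Q + AᵀP(A−BK) = [22.4603 9.6349; 9.6349 6.8413]
tr(P') = 29.3016


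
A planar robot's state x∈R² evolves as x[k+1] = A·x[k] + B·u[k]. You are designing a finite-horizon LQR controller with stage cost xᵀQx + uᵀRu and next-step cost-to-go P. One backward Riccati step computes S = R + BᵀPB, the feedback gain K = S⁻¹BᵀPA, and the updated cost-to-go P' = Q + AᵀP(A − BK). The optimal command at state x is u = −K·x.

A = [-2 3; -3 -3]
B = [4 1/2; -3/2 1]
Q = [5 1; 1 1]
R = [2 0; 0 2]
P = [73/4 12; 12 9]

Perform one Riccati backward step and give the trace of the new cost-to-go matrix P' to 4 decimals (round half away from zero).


BᵀP = [55.0000 34.5000; 21.1250 15.0000]
S = R + BᵀPB = [2 0; 0 2] + [168.2500 62.0000; 62.0000 25.5625] = [170.2500 62.0000; 62.0000 27.5625]
BᵀPA = [-213.5000 61.5000; -87.2500 18.3750]
K = S⁻¹·BᵀPA = [-0.5599 0.6551; -1.9060 -0.8069]
A−BK = [1.1927 0.7831; -1.9338 -1.2105]
AᵀP(A−BK) = [12.1561 4.9582; 4.9582 3.7893]
P' = Q + AᵀP(A−BK) = [17.1561 5.9582; 5.9582 4.7893]
tr(P') = 21.9453

21.9453
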